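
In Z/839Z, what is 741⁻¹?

351

839 = 1×741 + 98
741 = 7×98 + 55
98 = 1×55 + 43
55 = 1×43 + 12
43 = 3×12 + 7
12 = 1×7 + 5
7 = 1×5 + 2
5 = 2×2 + 1
2 = 2×1 + 0
gcd(741, 839) = 1, so the inverse exists.
Back-substitute for 1:
1 = 1×5 − 2×2
  = −2×7 + 3×5
  = 3×12 − 5×7
  = −5×43 + 18×12
  = 18×55 − 23×43
  = −23×98 + 41×55
  = 41×741 − 310×98
  = −310×839 + 351×741
So 741⁻¹ ≡ 351 (mod 839).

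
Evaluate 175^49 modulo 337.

Compute successive squares:
175^1 ≡ 175 (mod 337)
175^2 ≡ 175^2 = 30625 ≡ 295 (mod 337)
175^4 ≡ 295^2 = 87025 ≡ 79 (mod 337)
175^8 ≡ 79^2 = 6241 ≡ 175 (mod 337)
175^16 ≡ 175^2 = 30625 ≡ 295 (mod 337)
175^32 ≡ 295^2 = 87025 ≡ 79 (mod 337)
175^49 = 175^32 * 175^16 * 175^1 ≡ 79 * 295 * 175 (mod 337).
Accumulate the product:
79 * 295 = 23305 ≡ 52
52 * 175 = 9100 ≡ 1

1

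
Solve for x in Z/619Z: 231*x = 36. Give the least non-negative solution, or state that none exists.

gcd(231, 619) = 1, so a unique solution mod 619 exists.
231⁻¹ ≡ 343 (mod 619).
x ≡ 343*36 ≡ 587 (mod 619).

587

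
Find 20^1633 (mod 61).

1633 in binary is 11001100001, i.e. 1633 = 1024 + 512 + 64 + 32 + 1.
20^1 ≡ 20 (mod 61)
20^2 ≡ 20^2 = 400 ≡ 34 (mod 61)
20^4 ≡ 34^2 = 1156 ≡ 58 (mod 61)
20^8 ≡ 58^2 = 3364 ≡ 9 (mod 61)
20^16 ≡ 9^2 = 81 ≡ 20 (mod 61)
20^32 ≡ 20^2 = 400 ≡ 34 (mod 61)
20^64 ≡ 34^2 = 1156 ≡ 58 (mod 61)
20^128 ≡ 58^2 = 3364 ≡ 9 (mod 61)
20^256 ≡ 9^2 = 81 ≡ 20 (mod 61)
20^512 ≡ 20^2 = 400 ≡ 34 (mod 61)
20^1024 ≡ 34^2 = 1156 ≡ 58 (mod 61)
20^1633 = 20^1024 * 20^512 * 20^64 * 20^32 * 20^1 ≡ 58 * 34 * 58 * 34 * 20 (mod 61).
Accumulate the product:
58 * 34 = 1972 ≡ 20
20 * 58 = 1160 ≡ 1
1 * 34 = 34
34 * 20 = 680 ≡ 9

9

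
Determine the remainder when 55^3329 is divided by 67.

65

3329 in binary is 110100000001, i.e. 3329 = 2048 + 1024 + 256 + 1.
55^1 ≡ 55 (mod 67)
55^2 ≡ 55^2 = 3025 ≡ 10 (mod 67)
55^4 ≡ 10^2 = 100 ≡ 33 (mod 67)
55^8 ≡ 33^2 = 1089 ≡ 17 (mod 67)
55^16 ≡ 17^2 = 289 ≡ 21 (mod 67)
55^32 ≡ 21^2 = 441 ≡ 39 (mod 67)
55^64 ≡ 39^2 = 1521 ≡ 47 (mod 67)
55^128 ≡ 47^2 = 2209 ≡ 65 (mod 67)
55^256 ≡ 65^2 = 4225 ≡ 4 (mod 67)
55^512 ≡ 4^2 = 16 (mod 67)
55^1024 ≡ 16^2 = 256 ≡ 55 (mod 67)
55^2048 ≡ 55^2 = 3025 ≡ 10 (mod 67)
55^3329 = 55^2048 × 55^1024 × 55^256 × 55^1 ≡ 10 × 55 × 4 × 55 (mod 67).
Accumulate the product:
10 × 55 = 550 ≡ 14
14 × 4 = 56
56 × 55 = 3080 ≡ 65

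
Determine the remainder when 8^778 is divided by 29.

9

Using repeated squaring:
778 in binary is 1100001010, i.e. 778 = 512 + 256 + 8 + 2.
8^1 ≡ 8 (mod 29)
8^2 ≡ 8^2 = 64 ≡ 6 (mod 29)
8^4 ≡ 6^2 = 36 ≡ 7 (mod 29)
8^8 ≡ 7^2 = 49 ≡ 20 (mod 29)
8^16 ≡ 20^2 = 400 ≡ 23 (mod 29)
8^32 ≡ 23^2 = 529 ≡ 7 (mod 29)
8^64 ≡ 7^2 = 49 ≡ 20 (mod 29)
8^128 ≡ 20^2 = 400 ≡ 23 (mod 29)
8^256 ≡ 23^2 = 529 ≡ 7 (mod 29)
8^512 ≡ 7^2 = 49 ≡ 20 (mod 29)
8^778 = 8^512 * 8^256 * 8^8 * 8^2 ≡ 20 * 7 * 20 * 6 (mod 29).
Accumulate the product:
20 * 7 = 140 ≡ 24
24 * 20 = 480 ≡ 16
16 * 6 = 96 ≡ 9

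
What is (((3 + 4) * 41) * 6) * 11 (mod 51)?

3 + 4 = 7
7 * 41 = 287 ≡ 32 (mod 51)
32 * 6 = 192 ≡ 39 (mod 51)
39 * 11 = 429 ≡ 21 (mod 51)

21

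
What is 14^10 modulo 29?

By square-and-multiply:
10 in binary is 1010, i.e. 10 = 8 + 2.
14^1 ≡ 14 (mod 29)
14^2 ≡ 14^2 = 196 ≡ 22 (mod 29)
14^4 ≡ 22^2 = 484 ≡ 20 (mod 29)
14^8 ≡ 20^2 = 400 ≡ 23 (mod 29)
14^10 = 14^8 × 14^2 ≡ 23 × 22 (mod 29).
23 × 22 = 506 ≡ 13 (mod 29).

13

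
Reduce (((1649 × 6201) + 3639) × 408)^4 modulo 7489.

5009

1649 × 6201 = 10225449 ≡ 2964 (mod 7489)
2964 + 3639 = 6603
6603 × 408 = 2694024 ≡ 5473 (mod 7489)
(5473)^4 ≡ 5009 (mod 7489)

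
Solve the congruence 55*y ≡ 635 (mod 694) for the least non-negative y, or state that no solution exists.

gcd(55, 694) = 1, so a unique solution mod 694 exists.
55⁻¹ ≡ 265 (mod 694).
y ≡ 265*635 ≡ 327 (mod 694).

327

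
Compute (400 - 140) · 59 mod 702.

400 - 140 = 260
260 · 59 = 15340 ≡ 598 (mod 702)

598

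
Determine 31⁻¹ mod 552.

By the extended Euclidean algorithm:
552 = 17·31 + 25
31 = 1·25 + 6
25 = 4·6 + 1
6 = 6·1 + 0
gcd(31, 552) = 1, so the inverse exists.
Back-substitute for 1:
1 = 1·25 − 4·6
  = −4·31 + 5·25
  = 5·552 − 89·31
So 31⁻¹ ≡ −89 ≡ 463 (mod 552).

463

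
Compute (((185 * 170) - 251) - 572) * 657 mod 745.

185 * 170 = 31450 ≡ 160 (mod 745)
160 - 251 = -91 ≡ 654 (mod 745)
654 - 572 = 82
82 * 657 = 53874 ≡ 234 (mod 745)

234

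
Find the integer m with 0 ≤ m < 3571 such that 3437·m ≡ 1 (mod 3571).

1519

3571 = 1*3437 + 134
3437 = 25*134 + 87
134 = 1*87 + 47
87 = 1*47 + 40
47 = 1*40 + 7
40 = 5*7 + 5
7 = 1*5 + 2
5 = 2*2 + 1
2 = 2*1 + 0
gcd(3437, 3571) = 1, so the inverse exists.
Back-substitute for 1:
1 = 1*5 − 2*2
  = −2*7 + 3*5
  = 3*40 − 17*7
  = −17*47 + 20*40
  = 20*87 − 37*47
  = −37*134 + 57*87
  = 57*3437 − 1462*134
  = −1462*3571 + 1519*3437
So 3437⁻¹ ≡ 1519 (mod 3571).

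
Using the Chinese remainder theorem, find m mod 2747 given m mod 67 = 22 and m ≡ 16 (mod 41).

1697

67⁻¹ mod 41: 67·30 ≡ 1 (mod 41), so 67⁻¹ ≡ 30.
m = 22 + 67·((16 − 22)·30 mod 41) = 22 + 67·25 = 1697.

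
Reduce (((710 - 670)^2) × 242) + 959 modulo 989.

471

710 - 670 = 40
(40)^2 ≡ 611 (mod 989)
611 × 242 = 147862 ≡ 501 (mod 989)
501 + 959 = 1460 ≡ 471 (mod 989)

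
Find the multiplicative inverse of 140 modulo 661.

Run the extended Euclidean algorithm:
661 = 4*140 + 101
140 = 1*101 + 39
101 = 2*39 + 23
39 = 1*23 + 16
23 = 1*16 + 7
16 = 2*7 + 2
7 = 3*2 + 1
2 = 2*1 + 0
gcd(140, 661) = 1, so the inverse exists.
Bézout: 1 = 61*661 − 288*140.
So 140⁻¹ ≡ −288 ≡ 373 (mod 661).

373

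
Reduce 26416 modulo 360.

26416 = 73×360 + 136, so 26416 ≡ 136 (mod 360).

136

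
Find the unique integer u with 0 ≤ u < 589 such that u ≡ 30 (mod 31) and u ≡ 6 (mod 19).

31⁻¹ mod 19: 31×8 ≡ 1 (mod 19), so 31⁻¹ ≡ 8.
u = 30 + 31×((6 − 30)×8 mod 19) = 30 + 31×17 = 557.

557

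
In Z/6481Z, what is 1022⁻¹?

6221

By the extended Euclidean algorithm:
6481 = 6·1022 + 349
1022 = 2·349 + 324
349 = 1·324 + 25
324 = 12·25 + 24
25 = 1·24 + 1
24 = 24·1 + 0
gcd(1022, 6481) = 1, so the inverse exists.
Bézout: 1 = 41·6481 − 260·1022.
So 1022⁻¹ ≡ −260 ≡ 6221 (mod 6481).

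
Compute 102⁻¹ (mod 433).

433 = 4*102 + 25
102 = 4*25 + 2
25 = 12*2 + 1
2 = 2*1 + 0
gcd(102, 433) = 1, so the inverse exists.
Bézout: 1 = 49*433 − 208*102.
So 102⁻¹ ≡ −208 ≡ 225 (mod 433).

225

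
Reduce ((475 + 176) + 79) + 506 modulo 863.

373

475 + 176 = 651
651 + 79 = 730
730 + 506 = 1236 ≡ 373 (mod 863)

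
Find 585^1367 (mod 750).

375

By square-and-multiply:
585^1 ≡ 585 (mod 750)
585^2 ≡ 585^2 = 342225 ≡ 225 (mod 750)
585^4 ≡ 225^2 = 50625 ≡ 375 (mod 750)
585^8 ≡ 375^2 = 140625 ≡ 375 (mod 750)
585^16 ≡ 375^2 = 140625 ≡ 375 (mod 750)
585^32 ≡ 375^2 = 140625 ≡ 375 (mod 750)
585^64 ≡ 375^2 = 140625 ≡ 375 (mod 750)
585^128 ≡ 375^2 = 140625 ≡ 375 (mod 750)
585^256 ≡ 375^2 = 140625 ≡ 375 (mod 750)
585^512 ≡ 375^2 = 140625 ≡ 375 (mod 750)
585^1024 ≡ 375^2 = 140625 ≡ 375 (mod 750)
585^1367 = 585^1024 * 585^256 * 585^64 * 585^16 * 585^4 * 585^2 * 585^1 ≡ 375 * 375 * 375 * 375 * 375 * 225 * 585 (mod 750).
Accumulate the product:
375 * 375 = 140625 ≡ 375
375 * 375 = 140625 ≡ 375
375 * 375 = 140625 ≡ 375
375 * 375 = 140625 ≡ 375
375 * 225 = 84375 ≡ 375
375 * 585 = 219375 ≡ 375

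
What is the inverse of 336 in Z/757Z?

757 = 2*336 + 85
336 = 3*85 + 81
85 = 1*81 + 4
81 = 20*4 + 1
4 = 4*1 + 0
gcd(336, 757) = 1, so the inverse exists.
Back-substitute for 1:
1 = 1*81 − 20*4
  = −20*85 + 21*81
  = 21*336 − 83*85
  = −83*757 + 187*336
So 336⁻¹ ≡ 187 (mod 757).

187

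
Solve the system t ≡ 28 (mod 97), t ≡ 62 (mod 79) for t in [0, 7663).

3617

97⁻¹ mod 79: 97×22 ≡ 1 (mod 79), so 97⁻¹ ≡ 22.
t = 28 + 97×((62 − 28)×22 mod 79) = 28 + 97×37 = 3617.
Check: 3617 mod 97 = 28, 3617 mod 79 = 62. ✓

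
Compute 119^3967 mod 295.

119

Compute successive squares:
3967 in binary is 111101111111, i.e. 3967 = 2048 + 1024 + 512 + 256 + 64 + 32 + 16 + 8 + 4 + 2 + 1.
119^1 ≡ 119 (mod 295)
119^2 ≡ 119^2 = 14161 ≡ 1 (mod 295)
119^4 ≡ 1^2 = 1 (mod 295)
119^8 ≡ 1^2 = 1 (mod 295)
119^16 ≡ 1^2 = 1 (mod 295)
119^32 ≡ 1^2 = 1 (mod 295)
119^64 ≡ 1^2 = 1 (mod 295)
119^128 ≡ 1^2 = 1 (mod 295)
119^256 ≡ 1^2 = 1 (mod 295)
119^512 ≡ 1^2 = 1 (mod 295)
119^1024 ≡ 1^2 = 1 (mod 295)
119^2048 ≡ 1^2 = 1 (mod 295)
119^3967 = 119^2048 · 119^1024 · 119^512 · 119^256 · 119^64 · 119^32 · 119^16 · 119^8 · 119^4 · 119^2 · 119^1 ≡ 1 · 1 · 1 · 1 · 1 · 1 · 1 · 1 · 1 · 1 · 119 (mod 295).
Accumulate the product:
1 · 1 = 1
1 · 1 = 1
1 · 1 = 1
1 · 1 = 1
1 · 1 = 1
1 · 1 = 1
1 · 1 = 1
1 · 1 = 1
1 · 1 = 1
1 · 119 = 119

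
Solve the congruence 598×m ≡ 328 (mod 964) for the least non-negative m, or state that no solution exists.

gcd(598, 964) = 2, and 2 | 328, so solutions exist.
Divide through by 2: 299×m ≡ 164 mod 482.
299⁻¹ ≡ 187 (mod 482).
m ≡ 187×164 ≡ 302 (mod 482).
The smallest non-negative solution is m = 302.

302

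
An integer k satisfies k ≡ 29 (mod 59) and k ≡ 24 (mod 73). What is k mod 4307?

973

59⁻¹ mod 73: 59×26 ≡ 1 (mod 73), so 59⁻¹ ≡ 26.
k = 29 + 59×((24 − 29)×26 mod 73) = 29 + 59×16 = 973.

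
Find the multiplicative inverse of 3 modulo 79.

53

By the extended Euclidean algorithm:
79 = 26×3 + 1
3 = 3×1 + 0
gcd(3, 79) = 1, so the inverse exists.
Back-substitute for 1:
1 = 1×79 − 26×3
So 3⁻¹ ≡ −26 ≡ 53 (mod 79).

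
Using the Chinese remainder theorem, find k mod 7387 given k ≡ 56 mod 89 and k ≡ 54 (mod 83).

4951

89⁻¹ mod 83: 89×14 ≡ 1 (mod 83), so 89⁻¹ ≡ 14.
k = 56 + 89×((54 − 56)×14 mod 83) = 56 + 89×55 = 4951.
Check: 4951 mod 89 = 56, 4951 mod 83 = 54. ✓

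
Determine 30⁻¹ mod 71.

Apply the Euclidean algorithm and back-substitute:
71 = 2*30 + 11
30 = 2*11 + 8
11 = 1*8 + 3
8 = 2*3 + 2
3 = 1*2 + 1
2 = 2*1 + 0
gcd(30, 71) = 1, so the inverse exists.
Back-substitute for 1:
1 = 1*3 − 1*2
  = −1*8 + 3*3
  = 3*11 − 4*8
  = −4*30 + 11*11
  = 11*71 − 26*30
So 30⁻¹ ≡ −26 ≡ 45 (mod 71).

45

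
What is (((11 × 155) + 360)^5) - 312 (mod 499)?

367

11 × 155 = 1705 ≡ 208 (mod 499)
208 + 360 = 568 ≡ 69 (mod 499)
(69)^5 ≡ 180 (mod 499)
180 - 312 = -132 ≡ 367 (mod 499)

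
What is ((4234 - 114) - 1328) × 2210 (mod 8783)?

4654

4234 - 114 = 4120
4120 - 1328 = 2792
2792 × 2210 = 6170320 ≡ 4654 (mod 8783)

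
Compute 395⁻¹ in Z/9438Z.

8315

Apply the Euclidean algorithm and back-substitute:
9438 = 23*395 + 353
395 = 1*353 + 42
353 = 8*42 + 17
42 = 2*17 + 8
17 = 2*8 + 1
8 = 8*1 + 0
gcd(395, 9438) = 1, so the inverse exists.
Back-substitute for 1:
1 = 1*17 − 2*8
  = −2*42 + 5*17
  = 5*353 − 42*42
  = −42*395 + 47*353
  = 47*9438 − 1123*395
So 395⁻¹ ≡ −1123 ≡ 8315 (mod 9438).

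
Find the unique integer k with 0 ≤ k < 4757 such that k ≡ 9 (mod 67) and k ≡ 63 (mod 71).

1483

67⁻¹ mod 71: 67·53 ≡ 1 (mod 71), so 67⁻¹ ≡ 53.
k = 9 + 67·((63 − 9)·53 mod 71) = 9 + 67·22 = 1483.
Check: 1483 mod 67 = 9, 1483 mod 71 = 63. ✓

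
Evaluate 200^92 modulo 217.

By square-and-multiply:
92 in binary is 1011100, i.e. 92 = 64 + 16 + 8 + 4.
200^1 ≡ 200 (mod 217)
200^2 ≡ 200^2 = 40000 ≡ 72 (mod 217)
200^4 ≡ 72^2 = 5184 ≡ 193 (mod 217)
200^8 ≡ 193^2 = 37249 ≡ 142 (mod 217)
200^16 ≡ 142^2 = 20164 ≡ 200 (mod 217)
200^32 ≡ 200^2 = 40000 ≡ 72 (mod 217)
200^64 ≡ 72^2 = 5184 ≡ 193 (mod 217)
200^92 = 200^64 × 200^16 × 200^8 × 200^4 ≡ 193 × 200 × 142 × 193 (mod 217).
Accumulate the product:
193 × 200 = 38600 ≡ 191
191 × 142 = 27122 ≡ 214
214 × 193 = 41302 ≡ 72

72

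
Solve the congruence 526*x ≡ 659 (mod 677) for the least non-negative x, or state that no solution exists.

gcd(526, 677) = 1, so a unique solution mod 677 exists.
526⁻¹ ≡ 269 (mod 677).
x ≡ 269*659 ≡ 574 (mod 677).

574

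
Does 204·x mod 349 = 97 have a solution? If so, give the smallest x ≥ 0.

163

gcd(204, 349) = 1, so a unique solution mod 349 exists.
204⁻¹ ≡ 142 (mod 349).
x ≡ 142·97 ≡ 163 (mod 349).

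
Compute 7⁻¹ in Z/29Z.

By the extended Euclidean algorithm:
29 = 4·7 + 1
7 = 7·1 + 0
gcd(7, 29) = 1, so the inverse exists.
Back-substitute for 1:
1 = 1·29 − 4·7
So 7⁻¹ ≡ −4 ≡ 25 (mod 29).

25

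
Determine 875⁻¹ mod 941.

499

941 = 1*875 + 66
875 = 13*66 + 17
66 = 3*17 + 15
17 = 1*15 + 2
15 = 7*2 + 1
2 = 2*1 + 0
gcd(875, 941) = 1, so the inverse exists.
Back-substitute for 1:
1 = 1*15 − 7*2
  = −7*17 + 8*15
  = 8*66 − 31*17
  = −31*875 + 411*66
  = 411*941 − 442*875
So 875⁻¹ ≡ −442 ≡ 499 (mod 941).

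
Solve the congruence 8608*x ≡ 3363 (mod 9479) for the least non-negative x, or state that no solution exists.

gcd(8608, 9479) = 1, so a unique solution mod 9479 exists.
8608⁻¹ ≡ 1208 (mod 9479).
x ≡ 1208*3363 ≡ 5492 (mod 9479).

5492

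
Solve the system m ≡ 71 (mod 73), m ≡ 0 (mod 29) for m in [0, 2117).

73⁻¹ mod 29: 73·2 ≡ 1 (mod 29), so 73⁻¹ ≡ 2.
m = 71 + 73·((0 − 71)·2 mod 29) = 71 + 73·3 = 290.
Check: 290 mod 73 = 71, 290 mod 29 = 0. ✓

290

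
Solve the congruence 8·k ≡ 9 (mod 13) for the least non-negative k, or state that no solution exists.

gcd(8, 13) = 1, so a unique solution mod 13 exists.
8⁻¹ ≡ 5 (mod 13).
k ≡ 5·9 ≡ 6 (mod 13).

6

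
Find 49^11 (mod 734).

11 in binary is 1011, i.e. 11 = 8 + 2 + 1.
49^1 ≡ 49 (mod 734)
49^2 ≡ 49^2 = 2401 ≡ 199 (mod 734)
49^4 ≡ 199^2 = 39601 ≡ 699 (mod 734)
49^8 ≡ 699^2 = 488601 ≡ 491 (mod 734)
49^11 = 49^8 · 49^2 · 49^1 ≡ 491 · 199 · 49 (mod 734).
Accumulate the product:
491 · 199 = 97709 ≡ 87
87 · 49 = 4263 ≡ 593

593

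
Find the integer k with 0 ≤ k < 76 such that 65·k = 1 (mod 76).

69

76 = 1·65 + 11
65 = 5·11 + 10
11 = 1·10 + 1
10 = 10·1 + 0
gcd(65, 76) = 1, so the inverse exists.
Bézout: 1 = 6·76 − 7·65.
So 65⁻¹ ≡ −7 ≡ 69 (mod 76).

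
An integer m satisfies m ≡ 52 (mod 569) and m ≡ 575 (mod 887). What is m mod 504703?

378437

569⁻¹ mod 887: 569×834 ≡ 1 (mod 887), so 569⁻¹ ≡ 834.
m = 52 + 569×((575 − 52)×834 mod 887) = 52 + 569×665 = 378437.
Check: 378437 mod 569 = 52, 378437 mod 887 = 575. ✓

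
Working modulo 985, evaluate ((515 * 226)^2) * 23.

515 * 226 = 116390 ≡ 160 (mod 985)
(160)^2 ≡ 975 (mod 985)
975 * 23 = 22425 ≡ 755 (mod 985)

755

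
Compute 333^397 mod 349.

22

333^1 ≡ 333 (mod 349)
333^2 ≡ 333^2 = 110889 ≡ 256 (mod 349)
333^4 ≡ 256^2 = 65536 ≡ 273 (mod 349)
333^8 ≡ 273^2 = 74529 ≡ 192 (mod 349)
333^16 ≡ 192^2 = 36864 ≡ 219 (mod 349)
333^32 ≡ 219^2 = 47961 ≡ 148 (mod 349)
333^64 ≡ 148^2 = 21904 ≡ 266 (mod 349)
333^128 ≡ 266^2 = 70756 ≡ 258 (mod 349)
333^256 ≡ 258^2 = 66564 ≡ 254 (mod 349)
333^397 = 333^256 × 333^128 × 333^8 × 333^4 × 333^1 ≡ 254 × 258 × 192 × 273 × 333 (mod 349).
Accumulate the product:
254 × 258 = 65532 ≡ 269
269 × 192 = 51648 ≡ 345
345 × 273 = 94185 ≡ 304
304 × 333 = 101232 ≡ 22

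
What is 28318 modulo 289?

285

28318 = 97*289 + 285, so 28318 ≡ 285 (mod 289).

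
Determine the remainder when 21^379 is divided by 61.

40

Compute successive squares:
379 in binary is 101111011, i.e. 379 = 256 + 64 + 32 + 16 + 8 + 2 + 1.
21^1 ≡ 21 (mod 61)
21^2 ≡ 21^2 = 441 ≡ 14 (mod 61)
21^4 ≡ 14^2 = 196 ≡ 13 (mod 61)
21^8 ≡ 13^2 = 169 ≡ 47 (mod 61)
21^16 ≡ 47^2 = 2209 ≡ 13 (mod 61)
21^32 ≡ 13^2 = 169 ≡ 47 (mod 61)
21^64 ≡ 47^2 = 2209 ≡ 13 (mod 61)
21^128 ≡ 13^2 = 169 ≡ 47 (mod 61)
21^256 ≡ 47^2 = 2209 ≡ 13 (mod 61)
21^379 = 21^256 × 21^64 × 21^32 × 21^16 × 21^8 × 21^2 × 21^1 ≡ 13 × 13 × 47 × 13 × 47 × 14 × 21 (mod 61).
Accumulate the product:
13 × 13 = 169 ≡ 47
47 × 47 = 2209 ≡ 13
13 × 13 = 169 ≡ 47
47 × 47 = 2209 ≡ 13
13 × 14 = 182 ≡ 60
60 × 21 = 1260 ≡ 40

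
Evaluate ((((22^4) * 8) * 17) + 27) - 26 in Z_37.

4

(22)^4 ≡ 9 (mod 37)
9 * 8 = 72 ≡ 35 (mod 37)
35 * 17 = 595 ≡ 3 (mod 37)
3 + 27 = 30
30 - 26 = 4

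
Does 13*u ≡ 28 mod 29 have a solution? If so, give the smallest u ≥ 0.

gcd(13, 29) = 1, so a unique solution mod 29 exists.
13⁻¹ ≡ 9 (mod 29).
u ≡ 9*28 ≡ 20 (mod 29).

20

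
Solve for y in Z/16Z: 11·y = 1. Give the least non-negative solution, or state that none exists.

3

gcd(11, 16) = 1, so a unique solution mod 16 exists.
11⁻¹ ≡ 3 (mod 16).
y ≡ 3·1 ≡ 3 (mod 16).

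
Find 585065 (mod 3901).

3816

585065 = 149×3901 + 3816, so 585065 ≡ 3816 (mod 3901).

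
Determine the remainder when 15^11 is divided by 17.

9

Compute successive squares:
11 in binary is 1011, i.e. 11 = 8 + 2 + 1.
15^1 ≡ 15 (mod 17)
15^2 ≡ 15^2 = 225 ≡ 4 (mod 17)
15^4 ≡ 4^2 = 16 (mod 17)
15^8 ≡ 16^2 = 256 ≡ 1 (mod 17)
15^11 = 15^8 · 15^2 · 15^1 ≡ 1 · 4 · 15 (mod 17).
Accumulate the product:
1 · 4 = 4
4 · 15 = 60 ≡ 9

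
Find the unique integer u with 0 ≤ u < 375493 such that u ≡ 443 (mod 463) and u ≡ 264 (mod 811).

318987

463⁻¹ mod 811: 463·268 ≡ 1 (mod 811), so 463⁻¹ ≡ 268.
u = 443 + 463·((264 − 443)·268 mod 811) = 443 + 463·688 = 318987.
Check: 318987 mod 463 = 443, 318987 mod 811 = 264. ✓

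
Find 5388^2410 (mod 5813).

2410 in binary is 100101101010, i.e. 2410 = 2048 + 256 + 64 + 32 + 8 + 2.
5388^1 ≡ 5388 (mod 5813)
5388^2 ≡ 5388^2 = 29030544 ≡ 422 (mod 5813)
5388^4 ≡ 422^2 = 178084 ≡ 3694 (mod 5813)
5388^8 ≡ 3694^2 = 13645636 ≡ 2525 (mod 5813)
5388^16 ≡ 2525^2 = 6375625 ≡ 4577 (mod 5813)
5388^32 ≡ 4577^2 = 20948929 ≡ 4690 (mod 5813)
5388^64 ≡ 4690^2 = 21996100 ≡ 5521 (mod 5813)
5388^128 ≡ 5521^2 = 30481441 ≡ 3882 (mod 5813)
5388^256 ≡ 3882^2 = 15069924 ≡ 2628 (mod 5813)
5388^512 ≡ 2628^2 = 6906384 ≡ 540 (mod 5813)
5388^1024 ≡ 540^2 = 291600 ≡ 950 (mod 5813)
5388^2048 ≡ 950^2 = 902500 ≡ 1485 (mod 5813)
5388^2410 = 5388^2048 × 5388^256 × 5388^64 × 5388^32 × 5388^8 × 5388^2 ≡ 1485 × 2628 × 5521 × 4690 × 2525 × 422 (mod 5813).
Accumulate the product:
1485 × 2628 = 3902580 ≡ 2057
2057 × 5521 = 11356697 ≡ 3908
3908 × 4690 = 18328520 ≡ 131
131 × 2525 = 330775 ≡ 5247
5247 × 422 = 2214234 ≡ 5294

5294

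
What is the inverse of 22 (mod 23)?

By the extended Euclidean algorithm:
23 = 1*22 + 1
22 = 22*1 + 0
gcd(22, 23) = 1, so the inverse exists.
Bézout: 1 = 1*23 − 1*22.
So 22⁻¹ ≡ −1 ≡ 22 (mod 23).

22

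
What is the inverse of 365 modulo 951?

By the extended Euclidean algorithm:
951 = 2×365 + 221
365 = 1×221 + 144
221 = 1×144 + 77
144 = 1×77 + 67
77 = 1×67 + 10
67 = 6×10 + 7
10 = 1×7 + 3
7 = 2×3 + 1
3 = 3×1 + 0
gcd(365, 951) = 1, so the inverse exists.
Back-substitute for 1:
1 = 1×7 − 2×3
  = −2×10 + 3×7
  = 3×67 − 20×10
  = −20×77 + 23×67
  = 23×144 − 43×77
  = −43×221 + 66×144
  = 66×365 − 109×221
  = −109×951 + 284×365
So 365⁻¹ ≡ 284 (mod 951).

284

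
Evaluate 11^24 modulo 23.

6

24 in binary is 11000, i.e. 24 = 16 + 8.
11^1 ≡ 11 (mod 23)
11^2 ≡ 11^2 = 121 ≡ 6 (mod 23)
11^4 ≡ 6^2 = 36 ≡ 13 (mod 23)
11^8 ≡ 13^2 = 169 ≡ 8 (mod 23)
11^16 ≡ 8^2 = 64 ≡ 18 (mod 23)
11^24 = 11^16 × 11^8 ≡ 18 × 8 (mod 23).
18 × 8 = 144 ≡ 6 (mod 23).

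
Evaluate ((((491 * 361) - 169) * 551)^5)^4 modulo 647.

67

491 * 361 = 177251 ≡ 620 (mod 647)
620 - 169 = 451
451 * 551 = 248501 ≡ 53 (mod 647)
(53)^5 ≡ 573 (mod 647)
(573)^4 ≡ 67 (mod 647)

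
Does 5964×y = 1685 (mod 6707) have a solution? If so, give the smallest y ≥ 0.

2435

gcd(5964, 6707) = 1, so a unique solution mod 6707 exists.
5964⁻¹ ≡ 4360 (mod 6707).
y ≡ 4360×1685 ≡ 2435 (mod 6707).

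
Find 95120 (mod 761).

756

95120 = 124*761 + 756, so 95120 ≡ 756 (mod 761).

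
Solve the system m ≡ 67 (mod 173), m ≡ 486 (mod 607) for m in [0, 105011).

5949

173⁻¹ mod 607: 173×200 ≡ 1 (mod 607), so 173⁻¹ ≡ 200.
m = 67 + 173×((486 − 67)×200 mod 607) = 67 + 173×34 = 5949.
Check: 5949 mod 173 = 67, 5949 mod 607 = 486. ✓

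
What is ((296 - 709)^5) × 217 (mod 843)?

296 - 709 = -413 ≡ 430 (mod 843)
(430)^5 ≡ 34 (mod 843)
34 × 217 = 7378 ≡ 634 (mod 843)

634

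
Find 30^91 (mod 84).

Compute successive squares:
91 in binary is 1011011, i.e. 91 = 64 + 16 + 8 + 2 + 1.
30^1 ≡ 30 (mod 84)
30^2 ≡ 30^2 = 900 ≡ 60 (mod 84)
30^4 ≡ 60^2 = 3600 ≡ 72 (mod 84)
30^8 ≡ 72^2 = 5184 ≡ 60 (mod 84)
30^16 ≡ 60^2 = 3600 ≡ 72 (mod 84)
30^32 ≡ 72^2 = 5184 ≡ 60 (mod 84)
30^64 ≡ 60^2 = 3600 ≡ 72 (mod 84)
30^91 = 30^64 * 30^16 * 30^8 * 30^2 * 30^1 ≡ 72 * 72 * 60 * 60 * 30 (mod 84).
Accumulate the product:
72 * 72 = 5184 ≡ 60
60 * 60 = 3600 ≡ 72
72 * 60 = 4320 ≡ 36
36 * 30 = 1080 ≡ 72

72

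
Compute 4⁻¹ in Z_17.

17 = 4×4 + 1
4 = 4×1 + 0
gcd(4, 17) = 1, so the inverse exists.
Back-substitute for 1:
1 = 1×17 − 4×4
So 4⁻¹ ≡ −4 ≡ 13 (mod 17).

13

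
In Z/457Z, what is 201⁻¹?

Run the extended Euclidean algorithm:
457 = 2*201 + 55
201 = 3*55 + 36
55 = 1*36 + 19
36 = 1*19 + 17
19 = 1*17 + 2
17 = 8*2 + 1
2 = 2*1 + 0
gcd(201, 457) = 1, so the inverse exists.
Back-substitute for 1:
1 = 1*17 − 8*2
  = −8*19 + 9*17
  = 9*36 − 17*19
  = −17*55 + 26*36
  = 26*201 − 95*55
  = −95*457 + 216*201
So 201⁻¹ ≡ 216 (mod 457).

216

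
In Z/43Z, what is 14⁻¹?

40

By the extended Euclidean algorithm:
43 = 3×14 + 1
14 = 14×1 + 0
gcd(14, 43) = 1, so the inverse exists.
Bézout: 1 = 1×43 − 3×14.
So 14⁻¹ ≡ −3 ≡ 40 (mod 43).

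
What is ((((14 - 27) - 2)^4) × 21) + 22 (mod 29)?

7

14 - 27 = -13 ≡ 16 (mod 29)
16 - 2 = 14
(14)^4 ≡ 20 (mod 29)
20 × 21 = 420 ≡ 14 (mod 29)
14 + 22 = 36 ≡ 7 (mod 29)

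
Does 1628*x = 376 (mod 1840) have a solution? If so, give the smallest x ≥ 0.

gcd(1628, 1840) = 4, and 4 | 376, so solutions exist.
Divide through by 4: 407*x ≡ 94 (mod 460).
407⁻¹ ≡ 243 (mod 460).
x ≡ 243*94 ≡ 302 (mod 460).
The smallest non-negative solution is x = 302.

302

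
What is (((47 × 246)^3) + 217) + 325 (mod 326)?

26

47 × 246 = 11562 ≡ 152 (mod 326)
(152)^3 ≡ 136 (mod 326)
136 + 217 = 353 ≡ 27 (mod 326)
27 + 325 = 352 ≡ 26 (mod 326)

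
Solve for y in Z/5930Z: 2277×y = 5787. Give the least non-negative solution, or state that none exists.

401

gcd(2277, 5930) = 1, so a unique solution mod 5930 exists.
2277⁻¹ ≡ 1573 (mod 5930).
y ≡ 1573×5787 ≡ 401 (mod 5930).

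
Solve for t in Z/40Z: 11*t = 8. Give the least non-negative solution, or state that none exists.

gcd(11, 40) = 1, so a unique solution mod 40 exists.
11⁻¹ ≡ 11 (mod 40).
t ≡ 11*8 ≡ 8 (mod 40).

8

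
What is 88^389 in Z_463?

Compute successive squares:
389 in binary is 110000101, i.e. 389 = 256 + 128 + 4 + 1.
88^1 ≡ 88 (mod 463)
88^2 ≡ 88^2 = 7744 ≡ 336 (mod 463)
88^4 ≡ 336^2 = 112896 ≡ 387 (mod 463)
88^8 ≡ 387^2 = 149769 ≡ 220 (mod 463)
88^16 ≡ 220^2 = 48400 ≡ 248 (mod 463)
88^32 ≡ 248^2 = 61504 ≡ 388 (mod 463)
88^64 ≡ 388^2 = 150544 ≡ 69 (mod 463)
88^128 ≡ 69^2 = 4761 ≡ 131 (mod 463)
88^256 ≡ 131^2 = 17161 ≡ 30 (mod 463)
88^389 = 88^256 * 88^128 * 88^4 * 88^1 ≡ 30 * 131 * 387 * 88 (mod 463).
Accumulate the product:
30 * 131 = 3930 ≡ 226
226 * 387 = 87462 ≡ 418
418 * 88 = 36784 ≡ 207

207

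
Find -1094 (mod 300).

-1094 = -4*300 + 106, so -1094 ≡ 106 (mod 300).

106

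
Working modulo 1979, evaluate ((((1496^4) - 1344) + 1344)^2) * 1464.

(1496)^4 ≡ 856 (mod 1979)
856 - 1344 = -488 ≡ 1491 (mod 1979)
1491 + 1344 = 2835 ≡ 856 (mod 1979)
(856)^2 ≡ 506 (mod 1979)
506 * 1464 = 740784 ≡ 638 (mod 1979)

638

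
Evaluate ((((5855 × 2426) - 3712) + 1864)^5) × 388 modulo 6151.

5855 × 2426 = 14204230 ≡ 1571 (mod 6151)
1571 - 3712 = -2141 ≡ 4010 (mod 6151)
4010 + 1864 = 5874
(5874)^5 ≡ 2531 (mod 6151)
2531 × 388 = 982028 ≡ 4019 (mod 6151)

4019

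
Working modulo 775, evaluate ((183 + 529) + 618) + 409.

183 + 529 = 712
712 + 618 = 1330 ≡ 555 (mod 775)
555 + 409 = 964 ≡ 189 (mod 775)

189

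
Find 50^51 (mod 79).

21

Compute successive squares:
51 in binary is 110011, i.e. 51 = 32 + 16 + 2 + 1.
50^1 ≡ 50 (mod 79)
50^2 ≡ 50^2 = 2500 ≡ 51 (mod 79)
50^4 ≡ 51^2 = 2601 ≡ 73 (mod 79)
50^8 ≡ 73^2 = 5329 ≡ 36 (mod 79)
50^16 ≡ 36^2 = 1296 ≡ 32 (mod 79)
50^32 ≡ 32^2 = 1024 ≡ 76 (mod 79)
50^51 = 50^32 * 50^16 * 50^2 * 50^1 ≡ 76 * 32 * 51 * 50 (mod 79).
Accumulate the product:
76 * 32 = 2432 ≡ 62
62 * 51 = 3162 ≡ 2
2 * 50 = 100 ≡ 21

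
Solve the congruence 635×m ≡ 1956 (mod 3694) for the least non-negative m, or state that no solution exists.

gcd(635, 3694) = 1, so a unique solution mod 3694 exists.
635⁻¹ ≡ 3089 (mod 3694).
m ≡ 3089×1956 ≡ 2394 (mod 3694).

2394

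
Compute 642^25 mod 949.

Using repeated squaring:
25 in binary is 11001, i.e. 25 = 16 + 8 + 1.
642^1 ≡ 642 (mod 949)
642^2 ≡ 642^2 = 412164 ≡ 298 (mod 949)
642^4 ≡ 298^2 = 88804 ≡ 547 (mod 949)
642^8 ≡ 547^2 = 299209 ≡ 274 (mod 949)
642^16 ≡ 274^2 = 75076 ≡ 105 (mod 949)
642^25 = 642^16 · 642^8 · 642^1 ≡ 105 · 274 · 642 (mod 949).
Accumulate the product:
105 · 274 = 28770 ≡ 300
300 · 642 = 192600 ≡ 902

902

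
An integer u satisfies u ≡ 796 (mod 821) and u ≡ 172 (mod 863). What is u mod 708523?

417864

821⁻¹ mod 863: 821*226 ≡ 1 (mod 863), so 821⁻¹ ≡ 226.
u = 796 + 821*((172 − 796)*226 mod 863) = 796 + 821*508 = 417864.
Check: 417864 mod 821 = 796, 417864 mod 863 = 172. ✓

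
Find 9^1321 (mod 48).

9

1321 in binary is 10100101001, i.e. 1321 = 1024 + 256 + 32 + 8 + 1.
9^1 ≡ 9 (mod 48)
9^2 ≡ 9^2 = 81 ≡ 33 (mod 48)
9^4 ≡ 33^2 = 1089 ≡ 33 (mod 48)
9^8 ≡ 33^2 = 1089 ≡ 33 (mod 48)
9^16 ≡ 33^2 = 1089 ≡ 33 (mod 48)
9^32 ≡ 33^2 = 1089 ≡ 33 (mod 48)
9^64 ≡ 33^2 = 1089 ≡ 33 (mod 48)
9^128 ≡ 33^2 = 1089 ≡ 33 (mod 48)
9^256 ≡ 33^2 = 1089 ≡ 33 (mod 48)
9^512 ≡ 33^2 = 1089 ≡ 33 (mod 48)
9^1024 ≡ 33^2 = 1089 ≡ 33 (mod 48)
9^1321 = 9^1024 * 9^256 * 9^32 * 9^8 * 9^1 ≡ 33 * 33 * 33 * 33 * 9 (mod 48).
Accumulate the product:
33 * 33 = 1089 ≡ 33
33 * 33 = 1089 ≡ 33
33 * 33 = 1089 ≡ 33
33 * 9 = 297 ≡ 9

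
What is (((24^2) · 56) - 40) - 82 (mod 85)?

4

(24)^2 ≡ 66 (mod 85)
66 · 56 = 3696 ≡ 41 (mod 85)
41 - 40 = 1
1 - 82 = -81 ≡ 4 (mod 85)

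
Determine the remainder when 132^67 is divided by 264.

0

Using repeated squaring:
67 in binary is 1000011, i.e. 67 = 64 + 2 + 1.
132^1 ≡ 132 (mod 264)
132^2 ≡ 132^2 = 17424 ≡ 0 (mod 264)
132^4 ≡ 0^2 = 0 (mod 264)
132^8 ≡ 0^2 = 0 (mod 264)
132^16 ≡ 0^2 = 0 (mod 264)
132^32 ≡ 0^2 = 0 (mod 264)
132^64 ≡ 0^2 = 0 (mod 264)
132^67 = 132^64 * 132^2 * 132^1 ≡ 0 * 0 * 132 (mod 264).
Accumulate the product:
0 * 0 = 0
0 * 132 = 0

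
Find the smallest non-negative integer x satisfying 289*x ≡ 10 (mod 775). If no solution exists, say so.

590

gcd(289, 775) = 1, so a unique solution mod 775 exists.
289⁻¹ ≡ 59 (mod 775).
x ≡ 59*10 ≡ 590 (mod 775).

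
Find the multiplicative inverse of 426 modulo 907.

841

Run the extended Euclidean algorithm:
907 = 2*426 + 55
426 = 7*55 + 41
55 = 1*41 + 14
41 = 2*14 + 13
14 = 1*13 + 1
13 = 13*1 + 0
gcd(426, 907) = 1, so the inverse exists.
Back-substitute for 1:
1 = 1*14 − 1*13
  = −1*41 + 3*14
  = 3*55 − 4*41
  = −4*426 + 31*55
  = 31*907 − 66*426
So 426⁻¹ ≡ −66 ≡ 841 (mod 907).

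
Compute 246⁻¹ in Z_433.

389

Apply the Euclidean algorithm and back-substitute:
433 = 1*246 + 187
246 = 1*187 + 59
187 = 3*59 + 10
59 = 5*10 + 9
10 = 1*9 + 1
9 = 9*1 + 0
gcd(246, 433) = 1, so the inverse exists.
Bézout: 1 = 25*433 − 44*246.
So 246⁻¹ ≡ −44 ≡ 389 (mod 433).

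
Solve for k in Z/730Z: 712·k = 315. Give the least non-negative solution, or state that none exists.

no solution

gcd(712, 730) = 2, and 2 does not divide 315.
So the congruence has no solution.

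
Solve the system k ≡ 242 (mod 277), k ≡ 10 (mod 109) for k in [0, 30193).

277⁻¹ mod 109: 277*85 ≡ 1 (mod 109), so 277⁻¹ ≡ 85.
k = 242 + 277*((10 − 242)*85 mod 109) = 242 + 277*9 = 2735.

2735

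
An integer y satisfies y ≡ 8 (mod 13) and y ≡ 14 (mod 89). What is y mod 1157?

13⁻¹ mod 89: 13*48 ≡ 1 (mod 89), so 13⁻¹ ≡ 48.
y = 8 + 13*((14 − 8)*48 mod 89) = 8 + 13*21 = 281.

281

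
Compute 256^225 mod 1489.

1401

256^1 ≡ 256 (mod 1489)
256^2 ≡ 256^2 = 65536 ≡ 20 (mod 1489)
256^4 ≡ 20^2 = 400 (mod 1489)
256^8 ≡ 400^2 = 160000 ≡ 677 (mod 1489)
256^16 ≡ 677^2 = 458329 ≡ 1206 (mod 1489)
256^32 ≡ 1206^2 = 1454436 ≡ 1172 (mod 1489)
256^64 ≡ 1172^2 = 1373584 ≡ 726 (mod 1489)
256^128 ≡ 726^2 = 527076 ≡ 1459 (mod 1489)
256^225 = 256^128 · 256^64 · 256^32 · 256^1 ≡ 1459 · 726 · 1172 · 256 (mod 1489).
Accumulate the product:
1459 · 726 = 1059234 ≡ 555
555 · 1172 = 650460 ≡ 1256
1256 · 256 = 321536 ≡ 1401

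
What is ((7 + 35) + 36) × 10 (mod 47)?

7 + 35 = 42
42 + 36 = 78 ≡ 31 (mod 47)
31 × 10 = 310 ≡ 28 (mod 47)

28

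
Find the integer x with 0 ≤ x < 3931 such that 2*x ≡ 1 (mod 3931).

3931 = 1965*2 + 1
2 = 2*1 + 0
gcd(2, 3931) = 1, so the inverse exists.
Back-substitute for 1:
1 = 1*3931 − 1965*2
So 2⁻¹ ≡ −1965 ≡ 1966 (mod 3931).

1966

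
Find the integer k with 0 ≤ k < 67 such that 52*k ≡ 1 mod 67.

58

Apply the Euclidean algorithm and back-substitute:
67 = 1*52 + 15
52 = 3*15 + 7
15 = 2*7 + 1
7 = 7*1 + 0
gcd(52, 67) = 1, so the inverse exists.
Bézout: 1 = 7*67 − 9*52.
So 52⁻¹ ≡ −9 ≡ 58 (mod 67).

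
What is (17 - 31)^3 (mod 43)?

17 - 31 = -14 ≡ 29 (mod 43)
(29)^3 ≡ 8 (mod 43)

8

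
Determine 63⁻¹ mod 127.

125

127 = 2*63 + 1
63 = 63*1 + 0
gcd(63, 127) = 1, so the inverse exists.
Bézout: 1 = 1*127 − 2*63.
So 63⁻¹ ≡ −2 ≡ 125 (mod 127).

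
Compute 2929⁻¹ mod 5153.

By the extended Euclidean algorithm:
5153 = 1×2929 + 2224
2929 = 1×2224 + 705
2224 = 3×705 + 109
705 = 6×109 + 51
109 = 2×51 + 7
51 = 7×7 + 2
7 = 3×2 + 1
2 = 2×1 + 0
gcd(2929, 5153) = 1, so the inverse exists.
Bézout: 1 = 1263×5153 − 2222×2929.
So 2929⁻¹ ≡ −2222 ≡ 2931 (mod 5153).

2931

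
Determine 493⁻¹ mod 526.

255

526 = 1·493 + 33
493 = 14·33 + 31
33 = 1·31 + 2
31 = 15·2 + 1
2 = 2·1 + 0
gcd(493, 526) = 1, so the inverse exists.
Bézout: 1 = −239·526 + 255·493.
So 493⁻¹ ≡ 255 (mod 526).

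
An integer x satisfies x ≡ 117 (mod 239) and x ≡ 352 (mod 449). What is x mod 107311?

239⁻¹ mod 449: 239*62 ≡ 1 (mod 449), so 239⁻¹ ≡ 62.
x = 117 + 239*((352 − 117)*62 mod 449) = 117 + 239*202 = 48395.

48395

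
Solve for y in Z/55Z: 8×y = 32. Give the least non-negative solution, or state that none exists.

4

gcd(8, 55) = 1, so a unique solution mod 55 exists.
8⁻¹ ≡ 7 (mod 55).
y ≡ 7×32 ≡ 4 (mod 55).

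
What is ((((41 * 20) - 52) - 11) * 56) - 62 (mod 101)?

41 * 20 = 820 ≡ 12 (mod 101)
12 - 52 = -40 ≡ 61 (mod 101)
61 - 11 = 50
50 * 56 = 2800 ≡ 73 (mod 101)
73 - 62 = 11

11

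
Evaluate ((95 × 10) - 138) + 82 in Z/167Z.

59

95 × 10 = 950 ≡ 115 (mod 167)
115 - 138 = -23 ≡ 144 (mod 167)
144 + 82 = 226 ≡ 59 (mod 167)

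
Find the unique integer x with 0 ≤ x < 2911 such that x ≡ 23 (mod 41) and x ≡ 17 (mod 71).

41⁻¹ mod 71: 41×26 ≡ 1 (mod 71), so 41⁻¹ ≡ 26.
x = 23 + 41×((17 − 23)×26 mod 71) = 23 + 41×57 = 2360.
Check: 2360 mod 41 = 23, 2360 mod 71 = 17. ✓

2360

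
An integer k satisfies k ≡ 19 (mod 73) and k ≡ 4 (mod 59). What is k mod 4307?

1479

73⁻¹ mod 59: 73·38 ≡ 1 (mod 59), so 73⁻¹ ≡ 38.
k = 19 + 73·((4 − 19)·38 mod 59) = 19 + 73·20 = 1479.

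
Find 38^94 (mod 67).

By square-and-multiply:
94 in binary is 1011110, i.e. 94 = 64 + 16 + 8 + 4 + 2.
38^1 ≡ 38 (mod 67)
38^2 ≡ 38^2 = 1444 ≡ 37 (mod 67)
38^4 ≡ 37^2 = 1369 ≡ 29 (mod 67)
38^8 ≡ 29^2 = 841 ≡ 37 (mod 67)
38^16 ≡ 37^2 = 1369 ≡ 29 (mod 67)
38^32 ≡ 29^2 = 841 ≡ 37 (mod 67)
38^64 ≡ 37^2 = 1369 ≡ 29 (mod 67)
38^94 = 38^64 * 38^16 * 38^8 * 38^4 * 38^2 ≡ 29 * 29 * 37 * 29 * 37 (mod 67).
Accumulate the product:
29 * 29 = 841 ≡ 37
37 * 37 = 1369 ≡ 29
29 * 29 = 841 ≡ 37
37 * 37 = 1369 ≡ 29

29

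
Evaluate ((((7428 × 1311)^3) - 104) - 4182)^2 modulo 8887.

7428 × 1311 = 9738108 ≡ 6843 (mod 8887)
(6843)^3 ≡ 3743 (mod 8887)
3743 - 104 = 3639
3639 - 4182 = -543 ≡ 8344 (mod 8887)
(8344)^2 ≡ 1578 (mod 8887)

1578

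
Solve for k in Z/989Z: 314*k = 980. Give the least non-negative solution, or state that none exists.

211

gcd(314, 989) = 1, so a unique solution mod 989 exists.
314⁻¹ ≡ 526 (mod 989).
k ≡ 526*980 ≡ 211 (mod 989).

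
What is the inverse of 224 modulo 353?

353 = 1×224 + 129
224 = 1×129 + 95
129 = 1×95 + 34
95 = 2×34 + 27
34 = 1×27 + 7
27 = 3×7 + 6
7 = 1×6 + 1
6 = 6×1 + 0
gcd(224, 353) = 1, so the inverse exists.
Bézout: 1 = 33×353 − 52×224.
So 224⁻¹ ≡ −52 ≡ 301 (mod 353).

301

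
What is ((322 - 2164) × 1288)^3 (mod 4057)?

322 - 2164 = -1842 ≡ 2215 (mod 4057)
2215 × 1288 = 2852920 ≡ 849 (mod 4057)
(849)^3 ≡ 2169 (mod 4057)

2169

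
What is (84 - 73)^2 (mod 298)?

84 - 73 = 11
(11)^2 ≡ 121 (mod 298)

121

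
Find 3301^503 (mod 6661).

91

503 in binary is 111110111, i.e. 503 = 256 + 128 + 64 + 32 + 16 + 4 + 2 + 1.
3301^1 ≡ 3301 (mod 6661)
3301^2 ≡ 3301^2 = 10896601 ≡ 5866 (mod 6661)
3301^4 ≡ 5866^2 = 34409956 ≡ 5891 (mod 6661)
3301^8 ≡ 5891^2 = 34703881 ≡ 71 (mod 6661)
3301^16 ≡ 71^2 = 5041 (mod 6661)
3301^32 ≡ 5041^2 = 25411681 ≡ 6627 (mod 6661)
3301^64 ≡ 6627^2 = 43917129 ≡ 1156 (mod 6661)
3301^128 ≡ 1156^2 = 1336336 ≡ 4136 (mod 6661)
3301^256 ≡ 4136^2 = 17106496 ≡ 1048 (mod 6661)
3301^503 = 3301^256 × 3301^128 × 3301^64 × 3301^32 × 3301^16 × 3301^4 × 3301^2 × 3301^1 ≡ 1048 × 4136 × 1156 × 6627 × 5041 × 5891 × 5866 × 3301 (mod 6661).
Accumulate the product:
1048 × 4136 = 4334528 ≡ 4878
4878 × 1156 = 5638968 ≡ 3762
3762 × 6627 = 24930774 ≡ 5312
5312 × 5041 = 26777792 ≡ 572
572 × 5891 = 3369652 ≡ 5847
5847 × 5866 = 34298502 ≡ 1013
1013 × 3301 = 3343913 ≡ 91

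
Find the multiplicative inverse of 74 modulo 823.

456

Apply the Euclidean algorithm and back-substitute:
823 = 11·74 + 9
74 = 8·9 + 2
9 = 4·2 + 1
2 = 2·1 + 0
gcd(74, 823) = 1, so the inverse exists.
Back-substitute for 1:
1 = 1·9 − 4·2
  = −4·74 + 33·9
  = 33·823 − 367·74
So 74⁻¹ ≡ −367 ≡ 456 (mod 823).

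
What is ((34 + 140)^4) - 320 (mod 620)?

576

34 + 140 = 174
(174)^4 ≡ 276 (mod 620)
276 - 320 = -44 ≡ 576 (mod 620)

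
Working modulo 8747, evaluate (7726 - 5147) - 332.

7726 - 5147 = 2579
2579 - 332 = 2247

2247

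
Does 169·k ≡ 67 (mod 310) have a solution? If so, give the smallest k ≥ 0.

193

gcd(169, 310) = 1, so a unique solution mod 310 exists.
169⁻¹ ≡ 299 (mod 310).
k ≡ 299·67 ≡ 193 (mod 310).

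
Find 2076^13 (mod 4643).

54

By square-and-multiply:
2076^1 ≡ 2076 (mod 4643)
2076^2 ≡ 2076^2 = 4309776 ≡ 1072 (mod 4643)
2076^4 ≡ 1072^2 = 1149184 ≡ 2363 (mod 4643)
2076^8 ≡ 2363^2 = 5583769 ≡ 2883 (mod 4643)
2076^13 = 2076^8 × 2076^4 × 2076^1 ≡ 2883 × 2363 × 2076 (mod 4643).
Accumulate the product:
2883 × 2363 = 6812529 ≡ 1248
1248 × 2076 = 2590848 ≡ 54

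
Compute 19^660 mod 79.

660 in binary is 1010010100, i.e. 660 = 512 + 128 + 16 + 4.
19^1 ≡ 19 (mod 79)
19^2 ≡ 19^2 = 361 ≡ 45 (mod 79)
19^4 ≡ 45^2 = 2025 ≡ 50 (mod 79)
19^8 ≡ 50^2 = 2500 ≡ 51 (mod 79)
19^16 ≡ 51^2 = 2601 ≡ 73 (mod 79)
19^32 ≡ 73^2 = 5329 ≡ 36 (mod 79)
19^64 ≡ 36^2 = 1296 ≡ 32 (mod 79)
19^128 ≡ 32^2 = 1024 ≡ 76 (mod 79)
19^256 ≡ 76^2 = 5776 ≡ 9 (mod 79)
19^512 ≡ 9^2 = 81 ≡ 2 (mod 79)
19^660 = 19^512 × 19^128 × 19^16 × 19^4 ≡ 2 × 76 × 73 × 50 (mod 79).
Accumulate the product:
2 × 76 = 152 ≡ 73
73 × 73 = 5329 ≡ 36
36 × 50 = 1800 ≡ 62

62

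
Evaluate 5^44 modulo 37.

16

44 in binary is 101100, i.e. 44 = 32 + 8 + 4.
5^1 ≡ 5 (mod 37)
5^2 ≡ 5^2 = 25 (mod 37)
5^4 ≡ 25^2 = 625 ≡ 33 (mod 37)
5^8 ≡ 33^2 = 1089 ≡ 16 (mod 37)
5^16 ≡ 16^2 = 256 ≡ 34 (mod 37)
5^32 ≡ 34^2 = 1156 ≡ 9 (mod 37)
5^44 = 5^32 * 5^8 * 5^4 ≡ 9 * 16 * 33 (mod 37).
Accumulate the product:
9 * 16 = 144 ≡ 33
33 * 33 = 1089 ≡ 16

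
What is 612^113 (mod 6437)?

113 in binary is 1110001, i.e. 113 = 64 + 32 + 16 + 1.
612^1 ≡ 612 (mod 6437)
612^2 ≡ 612^2 = 374544 ≡ 1198 (mod 6437)
612^4 ≡ 1198^2 = 1435204 ≡ 6190 (mod 6437)
612^8 ≡ 6190^2 = 38316100 ≡ 3076 (mod 6437)
612^16 ≡ 3076^2 = 9461776 ≡ 5823 (mod 6437)
612^32 ≡ 5823^2 = 33907329 ≡ 3650 (mod 6437)
612^64 ≡ 3650^2 = 13322500 ≡ 4347 (mod 6437)
612^113 = 612^64 * 612^32 * 612^16 * 612^1 ≡ 4347 * 3650 * 5823 * 612 (mod 6437).
Accumulate the product:
4347 * 3650 = 15866550 ≡ 5782
5782 * 5823 = 33668586 ≡ 3076
3076 * 612 = 1882512 ≡ 2908

2908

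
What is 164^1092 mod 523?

112

164^1 ≡ 164 (mod 523)
164^2 ≡ 164^2 = 26896 ≡ 223 (mod 523)
164^4 ≡ 223^2 = 49729 ≡ 44 (mod 523)
164^8 ≡ 44^2 = 1936 ≡ 367 (mod 523)
164^16 ≡ 367^2 = 134689 ≡ 278 (mod 523)
164^32 ≡ 278^2 = 77284 ≡ 403 (mod 523)
164^64 ≡ 403^2 = 162409 ≡ 279 (mod 523)
164^128 ≡ 279^2 = 77841 ≡ 437 (mod 523)
164^256 ≡ 437^2 = 190969 ≡ 74 (mod 523)
164^512 ≡ 74^2 = 5476 ≡ 246 (mod 523)
164^1024 ≡ 246^2 = 60516 ≡ 371 (mod 523)
164^1092 = 164^1024 * 164^64 * 164^4 ≡ 371 * 279 * 44 (mod 523).
Accumulate the product:
371 * 279 = 103509 ≡ 478
478 * 44 = 21032 ≡ 112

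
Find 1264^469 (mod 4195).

469 in binary is 111010101, i.e. 469 = 256 + 128 + 64 + 16 + 4 + 1.
1264^1 ≡ 1264 (mod 4195)
1264^2 ≡ 1264^2 = 1597696 ≡ 3596 (mod 4195)
1264^4 ≡ 3596^2 = 12931216 ≡ 2226 (mod 4195)
1264^8 ≡ 2226^2 = 4955076 ≡ 781 (mod 4195)
1264^16 ≡ 781^2 = 609961 ≡ 1686 (mod 4195)
1264^32 ≡ 1686^2 = 2842596 ≡ 2581 (mod 4195)
1264^64 ≡ 2581^2 = 6661561 ≡ 4096 (mod 4195)
1264^128 ≡ 4096^2 = 16777216 ≡ 1411 (mod 4195)
1264^256 ≡ 1411^2 = 1990921 ≡ 2491 (mod 4195)
1264^469 = 1264^256 * 1264^128 * 1264^64 * 1264^16 * 1264^4 * 1264^1 ≡ 2491 * 1411 * 4096 * 1686 * 2226 * 1264 (mod 4195).
Accumulate the product:
2491 * 1411 = 3514801 ≡ 3586
3586 * 4096 = 14688256 ≡ 1561
1561 * 1686 = 2631846 ≡ 1581
1581 * 2226 = 3519306 ≡ 3896
3896 * 1264 = 4924544 ≡ 3809

3809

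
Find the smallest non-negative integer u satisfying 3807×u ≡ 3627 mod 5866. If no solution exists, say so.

4605

gcd(3807, 5866) = 1, so a unique solution mod 5866 exists.
3807⁻¹ ≡ 5319 (mod 5866).
u ≡ 5319×3627 ≡ 4605 (mod 5866).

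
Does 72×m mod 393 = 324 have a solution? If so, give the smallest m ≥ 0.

gcd(72, 393) = 3, and 3 | 324, so solutions exist.
Divide through by 3: 24×m ≡ 108 (mod 131).
24⁻¹ ≡ 71 (mod 131).
m ≡ 71×108 ≡ 70 (mod 131).
The smallest non-negative solution is m = 70.

70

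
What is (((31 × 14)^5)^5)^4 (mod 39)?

1

31 × 14 = 434 ≡ 5 (mod 39)
(5)^5 ≡ 5 (mod 39)
(5)^5 ≡ 5 (mod 39)
(5)^4 ≡ 1 (mod 39)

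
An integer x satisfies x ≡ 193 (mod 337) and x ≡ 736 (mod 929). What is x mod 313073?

193968

337⁻¹ mod 929: 337*102 ≡ 1 (mod 929), so 337⁻¹ ≡ 102.
x = 193 + 337*((736 − 193)*102 mod 929) = 193 + 337*575 = 193968.
Check: 193968 mod 337 = 193, 193968 mod 929 = 736. ✓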